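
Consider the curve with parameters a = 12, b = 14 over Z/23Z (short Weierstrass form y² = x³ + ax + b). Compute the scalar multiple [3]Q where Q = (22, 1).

(9, 0)

Repeated addition: build up to 3Q.
2Q: tangent at (22, 1): λ = (3·22² + 12)/(2·1) ≡ 15/2. 2⁻¹ ≡ 12 (mod 23), so λ ≡ 15·12 ≡ 19.
  x = λ² - 22 - 22 = 361 - 44 ≡ 18; y = λ·(22 - 18) - 1 ≡ 6. → (18, 6)
3Q: (18, 6) + (22, 1). λ = (1 - 6)/(22 - 18) ≡ 18/4 mod 23. 4⁻¹ ≡ 6 (mod 23) since 4·6 = 24 ≡ 1, so λ ≡ 16.
  x = λ² - 18 - 22 = 256 - 40 ≡ 9; y = λ·(18 - 9) - 6 ≡ 0. → (9, 0)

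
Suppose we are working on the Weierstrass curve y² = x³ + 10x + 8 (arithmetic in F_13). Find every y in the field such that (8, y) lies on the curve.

x³ + 10x + 8 = 600 ≡ 2 (mod 13).
2 is a non-residue mod 13; no y exists.

none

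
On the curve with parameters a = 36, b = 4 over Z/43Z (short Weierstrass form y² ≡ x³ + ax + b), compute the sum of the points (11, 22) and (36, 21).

(11, 21)

(11, 22) + (36, 21). λ = (21 - 22)/(36 - 11) ≡ 42/25 mod 43. 25⁻¹ ≡ 31 (mod 43) since 25·31 = 775 ≡ 1, so λ ≡ 12.
  x = λ² - 11 - 36 = 144 - 47 ≡ 11; y = λ·(11 - 11) - 22 ≡ 21. → (11, 21)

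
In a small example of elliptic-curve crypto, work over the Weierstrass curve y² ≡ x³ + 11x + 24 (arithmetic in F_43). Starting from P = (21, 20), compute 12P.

(19, 30)

Double-and-add on 12 = (1100)₂. Start with P = (21, 20) for the leading 1-bit.
double: tangent at (21, 20): λ = (3·21² + 11)/(2·20) ≡ 1/40. 40⁻¹ ≡ 14 (mod 43), so λ ≡ 1·14 ≡ 14.
  x = λ² - 21 - 21 = 196 - 42 ≡ 25; y = λ·(21 - 25) - 20 ≡ 10. → (25, 10)
add P: (25, 10) + (21, 20). λ = (20 - 10)/(21 - 25) ≡ 10/39 mod 43. 39⁻¹ ≡ 32 (mod 43), so λ ≡ 19.
  x = λ² - 25 - 21 = 361 - 46 ≡ 14; y = λ·(25 - 14) - 10 ≡ 27. → (14, 27)
double: tangent at (14, 27): λ = (3·14² + 11)/(2·27) ≡ 40/11. 11⁻¹ ≡ 4 (mod 43) since 11·4 = 44 ≡ 1, so λ ≡ 40·4 ≡ 31.
  x = λ² - 14 - 14 = 961 - 28 ≡ 30; y = λ·(14 - 30) - 27 ≡ 36. → (30, 36)
double: tangent at (30, 36): λ = (3·30² + 11)/(2·36) ≡ 2/29. 29⁻¹ ≡ 3 (mod 43), so λ ≡ 2·3 ≡ 6.
  x = λ² - 30 - 30 = 36 - 60 ≡ 19; y = λ·(30 - 19) - 36 ≡ 30. → (19, 30)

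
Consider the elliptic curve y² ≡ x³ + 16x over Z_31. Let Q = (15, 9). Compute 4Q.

(2, 28)

Repeated addition: build up to 4Q.
2Q: tangent at (15, 9): λ = (3·15² + 16)/(2·9) ≡ 9/18. 18⁻¹ ≡ 19 (mod 31), so λ ≡ 9·19 ≡ 16.
  x = λ² - 15 - 15 = 256 - 30 ≡ 9; y = λ·(15 - 9) - 9 ≡ 25. → (9, 25)
3Q: (9, 25) + (15, 9). λ = (9 - 25)/(15 - 9) ≡ 15/6 mod 31. 6⁻¹ ≡ 26 (mod 31) since 6·26 = 156 ≡ 1, so λ ≡ 18.
  x = λ² - 9 - 15 = 324 - 24 ≡ 21; y = λ·(9 - 21) - 25 ≡ 7. → (21, 7)
4Q: (21, 7) + (15, 9). λ = (9 - 7)/(15 - 21) ≡ 2/25 mod 31. 25⁻¹ ≡ 5 (mod 31) since 25·5 = 125 ≡ 1, so λ ≡ 10.
  x = λ² - 21 - 15 = 100 - 36 ≡ 2; y = λ·(21 - 2) - 7 ≡ 28. → (2, 28)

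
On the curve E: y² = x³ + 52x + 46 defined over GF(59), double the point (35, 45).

(40, 20)

tangent at (35, 45): λ = (3·35² + 52)/(2·45) ≡ 10/31. 31⁻¹ ≡ 40 (mod 59), so λ ≡ 10·40 ≡ 46.
  x = λ² - 35 - 35 = 2116 - 70 ≡ 40; y = λ·(35 - 40) - 45 ≡ 20. → (40, 20)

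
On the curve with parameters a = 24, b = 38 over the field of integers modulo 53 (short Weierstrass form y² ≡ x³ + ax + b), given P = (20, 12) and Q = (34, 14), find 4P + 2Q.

(14, 16)

First 4P:
Double-and-add on 4 = (100)₂. Start with P = (20, 12) for the leading 1-bit.
double: tangent at (20, 12): λ = (3·20² + 24)/(2·12) ≡ 5/24. 24⁻¹ ≡ 42 (mod 53), so λ ≡ 5·42 ≡ 51.
  x = λ² - 20 - 20 = 2601 - 40 ≡ 17; y = λ·(20 - 17) - 12 ≡ 35. → (17, 35)
double: tangent at (17, 35): λ = (3·17² + 24)/(2·35) ≡ 43/17. 17⁻¹ ≡ 25 (mod 53), so λ ≡ 43·25 ≡ 15.
  x = λ² - 17 - 17 = 225 - 34 ≡ 32; y = λ·(17 - 32) - 35 ≡ 5. → (32, 5)
4P = (32, 5).
Next 2Q:
Repeated addition: build up to 2Q.
2Q: tangent at (34, 14): λ = (3·34² + 24)/(2·14) ≡ 47/28. 28⁻¹ ≡ 36 (mod 53) since 28·36 = 1008 ≡ 1, so λ ≡ 47·36 ≡ 49.
  x = λ² - 34 - 34 = 2401 - 68 ≡ 1; y = λ·(34 - 1) - 14 ≡ 13. → (1, 13)
2Q = (1, 13).
Finally 4P + 2Q:
(32, 5) + (1, 13). λ = (13 - 5)/(1 - 32) ≡ 8/22 mod 53. 22⁻¹ ≡ 41 (mod 53), so λ ≡ 10.
  x = λ² - 32 - 1 = 100 - 33 ≡ 14; y = λ·(32 - 14) - 5 ≡ 16. → (14, 16)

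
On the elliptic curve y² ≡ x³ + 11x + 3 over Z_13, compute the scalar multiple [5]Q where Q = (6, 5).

(12, 2)

Double-and-add on 5 = (101)₂. Start with Q = (6, 5) for the leading 1-bit.
double: tangent at (6, 5): λ = (3·6² + 11)/(2·5) ≡ 2/10. 10⁻¹ ≡ 4 (mod 13), so λ ≡ 2·4 ≡ 8.
  x = λ² - 6 - 6 = 64 - 12 ≡ 0; y = λ·(6 - 0) - 5 ≡ 4. → (0, 4)
double: tangent at (0, 4): λ = (3·0² + 11)/(2·4) ≡ 11/8. 8⁻¹ ≡ 5 (mod 13), so λ ≡ 11·5 ≡ 3.
  x = λ² - 0 - 0 = 9 - 0 ≡ 9; y = λ·(0 - 9) - 4 ≡ 8. → (9, 8)
add Q: (9, 8) + (6, 5). λ = (5 - 8)/(6 - 9) ≡ 10/10 mod 13. 10⁻¹ ≡ 4 (mod 13), so λ ≡ 1.
  x = λ² - 9 - 6 = 1 - 15 ≡ 12; y = λ·(9 - 12) - 8 ≡ 2. → (12, 2)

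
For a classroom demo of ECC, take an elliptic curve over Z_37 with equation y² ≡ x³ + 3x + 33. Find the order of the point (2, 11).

7

2P: tangent at (2, 11): λ = (3·2² + 3)/(2·11) ≡ 15/22. 22⁻¹ ≡ 32 (mod 37) since 22·32 = 704 ≡ 1, so λ ≡ 15·32 ≡ 36.
  x = λ² - 2 - 2 = 1296 - 4 ≡ 34; y = λ·(2 - 34) - 11 ≡ 21. → (34, 21)
3P: (34, 21) + (2, 11). λ = (11 - 21)/(2 - 34) ≡ 27/5 mod 37. 5⁻¹ ≡ 15 (mod 37), so λ ≡ 35.
  x = λ² - 34 - 2 = 1225 - 36 ≡ 5; y = λ·(34 - 5) - 21 ≡ 32. → (5, 32)
4P: (5, 32) + (2, 11). λ = (11 - 32)/(2 - 5) ≡ 16/34 mod 37. 34⁻¹ ≡ 12 (mod 37), so λ ≡ 7.
  x = λ² - 5 - 2 = 49 - 7 ≡ 5; y = λ·(5 - 5) - 32 ≡ 5. → (5, 5)
5P: (5, 5) + (2, 11). λ = (11 - 5)/(2 - 5) ≡ 6/34 mod 37. 34⁻¹ ≡ 12 (mod 37), so λ ≡ 35.
  x = λ² - 5 - 2 = 1225 - 7 ≡ 34; y = λ·(5 - 34) - 5 ≡ 16. → (34, 16)
6P: (34, 16) + (2, 11). λ = (11 - 16)/(2 - 34) ≡ 32/5 mod 37. 5⁻¹ ≡ 15 (mod 37), so λ ≡ 36.
  x = λ² - 34 - 2 = 1296 - 36 ≡ 2; y = λ·(34 - 2) - 16 ≡ 26. → (2, 26)
7P: (2, 26) + (2, 11): same x and y₁ ≡ -y₂, so the sum is 𝒪.
7P = 𝒪, so the order is 7.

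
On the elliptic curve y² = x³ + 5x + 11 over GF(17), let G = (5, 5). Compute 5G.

(5, 12)

Double-and-add on 5 = (101)₂. Start with G = (5, 5) for the leading 1-bit.
double: tangent at (5, 5): λ = (3·5² + 5)/(2·5) ≡ 12/10. 10⁻¹ ≡ 12 (mod 17) since 10·12 = 120 ≡ 1, so λ ≡ 12·12 ≡ 8.
  x = λ² - 5 - 5 = 64 - 10 ≡ 3; y = λ·(5 - 3) - 5 ≡ 11. → (3, 11)
double: tangent at (3, 11): λ = (3·3² + 5)/(2·11) ≡ 15/5. 5⁻¹ ≡ 7 (mod 17) since 5·7 = 35 ≡ 1, so λ ≡ 15·7 ≡ 3.
  x = λ² - 3 - 3 = 9 - 6 ≡ 3; y = λ·(3 - 3) - 11 ≡ 6. → (3, 6)
add G: (3, 6) + (5, 5). λ = (5 - 6)/(5 - 3) ≡ 16/2 mod 17. 2⁻¹ ≡ 9 (mod 17), so λ ≡ 8.
  x = λ² - 3 - 5 = 64 - 8 ≡ 5; y = λ·(3 - 5) - 6 ≡ 12. → (5, 12)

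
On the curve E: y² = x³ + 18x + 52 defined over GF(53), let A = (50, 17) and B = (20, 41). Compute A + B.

(50, 17) + (20, 41). λ = (41 - 17)/(20 - 50) ≡ 24/23 mod 53. 23⁻¹ ≡ 30 (mod 53) since 23·30 = 690 ≡ 1, so λ ≡ 31.
  x = λ² - 50 - 20 = 961 - 70 ≡ 43; y = λ·(50 - 43) - 17 ≡ 41. → (43, 41)

(43, 41)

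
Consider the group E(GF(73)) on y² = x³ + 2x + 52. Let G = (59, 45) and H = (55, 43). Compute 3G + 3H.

First 3G:
Repeated addition: build up to 3G.
2G: tangent at (59, 45): λ = (3·59² + 2)/(2·45) ≡ 6/17. 17⁻¹ ≡ 43 (mod 73), so λ ≡ 6·43 ≡ 39.
  x = λ² - 59 - 59 = 1521 - 118 ≡ 16; y = λ·(59 - 16) - 45 ≡ 26. → (16, 26)
3G: (16, 26) + (59, 45). λ = (45 - 26)/(59 - 16) ≡ 19/43 mod 73. 43⁻¹ ≡ 17 (mod 73), so λ ≡ 31.
  x = λ² - 16 - 59 = 961 - 75 ≡ 10; y = λ·(16 - 10) - 26 ≡ 14. → (10, 14)
3G = (10, 14).
Next 3H:
Repeated addition: build up to 3H.
2H: tangent at (55, 43): λ = (3·55² + 2)/(2·43) ≡ 25/13. 13⁻¹ ≡ 45 (mod 73), so λ ≡ 25·45 ≡ 30.
  x = λ² - 55 - 55 = 900 - 110 ≡ 60; y = λ·(55 - 60) - 43 ≡ 26. → (60, 26)
3H: (60, 26) + (55, 43). λ = (43 - 26)/(55 - 60) ≡ 17/68 mod 73. 68⁻¹ ≡ 29 (mod 73) since 68·29 = 1972 ≡ 1, so λ ≡ 55.
  x = λ² - 60 - 55 = 3025 - 115 ≡ 63; y = λ·(60 - 63) - 26 ≡ 28. → (63, 28)
3H = (63, 28).
Finally 3G + 3H:
(10, 14) + (63, 28). λ = (28 - 14)/(63 - 10) ≡ 14/53 mod 73. 53⁻¹ ≡ 62 (mod 73), so λ ≡ 65.
  x = λ² - 10 - 63 = 4225 - 73 ≡ 64; y = λ·(10 - 64) - 14 ≡ 53. → (64, 53)

(64, 53)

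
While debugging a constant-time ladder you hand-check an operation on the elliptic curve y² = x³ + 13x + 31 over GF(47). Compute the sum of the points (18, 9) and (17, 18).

(46, 8)

(18, 9) + (17, 18). λ = (18 - 9)/(17 - 18) ≡ 9/46 mod 47. 46⁻¹ ≡ 46 (mod 47), so λ ≡ 38.
  x = λ² - 18 - 17 = 1444 - 35 ≡ 46; y = λ·(18 - 46) - 9 ≡ 8. → (46, 8)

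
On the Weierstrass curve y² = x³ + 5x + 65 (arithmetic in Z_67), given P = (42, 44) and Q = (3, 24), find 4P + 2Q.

First 4P:
Repeated addition: build up to 4P.
2P: tangent at (42, 44): λ = (3·42² + 5)/(2·44) ≡ 4/21. 21⁻¹ ≡ 16 (mod 67), so λ ≡ 4·16 ≡ 64.
  x = λ² - 42 - 42 = 4096 - 84 ≡ 59; y = λ·(42 - 59) - 44 ≡ 7. → (59, 7)
3P: (59, 7) + (42, 44). λ = (44 - 7)/(42 - 59) ≡ 37/50 mod 67. 50⁻¹ ≡ 63 (mod 67) since 50·63 = 3150 ≡ 1, so λ ≡ 53.
  x = λ² - 59 - 42 = 2809 - 101 ≡ 28; y = λ·(59 - 28) - 7 ≡ 28. → (28, 28)
4P: (28, 28) + (42, 44). λ = (44 - 28)/(42 - 28) ≡ 16/14 mod 67. 14⁻¹ ≡ 24 (mod 67), so λ ≡ 49.
  x = λ² - 28 - 42 = 2401 - 70 ≡ 53; y = λ·(28 - 53) - 28 ≡ 20. → (53, 20)
4P = (53, 20).
Next 2Q:
Repeated addition: build up to 2Q.
2Q: tangent at (3, 24): λ = (3·3² + 5)/(2·24) ≡ 32/48. 48⁻¹ ≡ 7 (mod 67) since 48·7 = 336 ≡ 1, so λ ≡ 32·7 ≡ 23.
  x = λ² - 3 - 3 = 529 - 6 ≡ 54; y = λ·(3 - 54) - 24 ≡ 9. → (54, 9)
2Q = (54, 9).
Finally 4P + 2Q:
(53, 20) + (54, 9). λ = (9 - 20)/(54 - 53) ≡ 56/1 mod 67. 1⁻¹ ≡ 1 (mod 67), so λ ≡ 56.
  x = λ² - 53 - 54 = 3136 - 107 ≡ 14; y = λ·(53 - 14) - 20 ≡ 20. → (14, 20)

(14, 20)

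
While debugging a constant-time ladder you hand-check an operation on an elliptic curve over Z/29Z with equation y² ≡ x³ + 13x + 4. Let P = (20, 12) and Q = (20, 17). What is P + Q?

O

The two points share x = 20 and their y-coordinates satisfy 12 + 17 ≡ 0 (mod 29), so they are inverses. Their sum is O.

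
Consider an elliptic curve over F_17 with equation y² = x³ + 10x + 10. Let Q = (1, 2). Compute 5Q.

(5, 7)

Double-and-add on 5 = (101)₂. Start with Q = (1, 2) for the leading 1-bit.
double: tangent at (1, 2): λ = (3·1² + 10)/(2·2) ≡ 13/4. 4⁻¹ ≡ 13 (mod 17), so λ ≡ 13·13 ≡ 16.
  x = λ² - 1 - 1 = 256 - 2 ≡ 16; y = λ·(1 - 16) - 2 ≡ 13. → (16, 13)
double: tangent at (16, 13): λ = (3·16² + 10)/(2·13) ≡ 13/9. 9⁻¹ ≡ 2 (mod 17), so λ ≡ 13·2 ≡ 9.
  x = λ² - 16 - 16 = 81 - 32 ≡ 15; y = λ·(16 - 15) - 13 ≡ 13. → (15, 13)
add Q: (15, 13) + (1, 2). λ = (2 - 13)/(1 - 15) ≡ 6/3 mod 17. 3⁻¹ ≡ 6 (mod 17) since 3·6 = 18 ≡ 1, so λ ≡ 2.
  x = λ² - 15 - 1 = 4 - 16 ≡ 5; y = λ·(15 - 5) - 13 ≡ 7. → (5, 7)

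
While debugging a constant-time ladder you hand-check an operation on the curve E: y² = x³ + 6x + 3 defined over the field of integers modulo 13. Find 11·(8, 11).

Write G = (8, 11).
Repeated addition: build up to 11G.
2G: tangent at (8, 11): λ = (3·8² + 6)/(2·11) ≡ 3/9. 9⁻¹ ≡ 3 (mod 13) since 9·3 = 27 ≡ 1, so λ ≡ 3·3 ≡ 9.
  x = λ² - 8 - 8 = 81 - 16 ≡ 0; y = λ·(8 - 0) - 11 ≡ 9. → (0, 9)
3G: (0, 9) + (8, 11). λ = (11 - 9)/(8 - 0) ≡ 2/8 mod 13. 8⁻¹ ≡ 5 (mod 13) since 8·5 = 40 ≡ 1, so λ ≡ 10.
  x = λ² - 0 - 8 = 100 - 8 ≡ 1; y = λ·(0 - 1) - 9 ≡ 7. → (1, 7)
4G: (1, 7) + (8, 11). λ = (11 - 7)/(8 - 1) ≡ 4/7 mod 13. 7⁻¹ ≡ 2 (mod 13) since 7·2 = 14 ≡ 1, so λ ≡ 8.
  x = λ² - 1 - 8 = 64 - 9 ≡ 3; y = λ·(1 - 3) - 7 ≡ 3. → (3, 3)
5G: (3, 3) + (8, 11). λ = (11 - 3)/(8 - 3) ≡ 8/5 mod 13. 5⁻¹ ≡ 8 (mod 13), so λ ≡ 12.
  x = λ² - 3 - 8 = 144 - 11 ≡ 3; y = λ·(3 - 3) - 3 ≡ 10. → (3, 10)
6G: (3, 10) + (8, 11). λ = (11 - 10)/(8 - 3) ≡ 1/5 mod 13. 5⁻¹ ≡ 8 (mod 13), so λ ≡ 8.
  x = λ² - 3 - 8 = 64 - 11 ≡ 1; y = λ·(3 - 1) - 10 ≡ 6. → (1, 6)
7G: (1, 6) + (8, 11). λ = (11 - 6)/(8 - 1) ≡ 5/7 mod 13. 7⁻¹ ≡ 2 (mod 13) since 7·2 = 14 ≡ 1, so λ ≡ 10.
  x = λ² - 1 - 8 = 100 - 9 ≡ 0; y = λ·(1 - 0) - 6 ≡ 4. → (0, 4)
8G: (0, 4) + (8, 11). λ = (11 - 4)/(8 - 0) ≡ 7/8 mod 13. 8⁻¹ ≡ 5 (mod 13) since 8·5 = 40 ≡ 1, so λ ≡ 9.
  x = λ² - 0 - 8 = 81 - 8 ≡ 8; y = λ·(0 - 8) - 4 ≡ 2. → (8, 2)
9G: (8, 2) + (8, 11): same x and y₁ ≡ -y₂, so the sum is O.
10G: O + (8, 11) = (8, 11) (identity).
11G: tangent at (8, 11): λ = (3·8² + 6)/(2·11) ≡ 3/9. 9⁻¹ ≡ 3 (mod 13), so λ ≡ 3·3 ≡ 9.
  x = λ² - 8 - 8 = 81 - 16 ≡ 0; y = λ·(8 - 0) - 11 ≡ 9. → (0, 9)

(0, 9)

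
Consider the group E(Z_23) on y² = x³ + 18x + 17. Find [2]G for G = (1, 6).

(14, 0)

tangent at (1, 6): λ = (3·1² + 18)/(2·6) ≡ 21/12. 12⁻¹ ≡ 2 (mod 23), so λ ≡ 21·2 ≡ 19.
  x = λ² - 1 - 1 = 361 - 2 ≡ 14; y = λ·(1 - 14) - 6 ≡ 0. → (14, 0)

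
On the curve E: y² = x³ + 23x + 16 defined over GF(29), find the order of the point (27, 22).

11

2P: tangent at (27, 22): λ = (3·27² + 23)/(2·22) ≡ 6/15. 15⁻¹ ≡ 2 (mod 29), so λ ≡ 6·2 ≡ 12.
  x = λ² - 27 - 27 = 144 - 54 ≡ 3; y = λ·(27 - 3) - 22 ≡ 5. → (3, 5)
3P: (3, 5) + (27, 22). λ = (22 - 5)/(27 - 3) ≡ 17/24 mod 29. 24⁻¹ ≡ 23 (mod 29) since 24·23 = 552 ≡ 1, so λ ≡ 14.
  x = λ² - 3 - 27 = 196 - 30 ≡ 21; y = λ·(3 - 21) - 5 ≡ 4. → (21, 4)
4P: (21, 4) + (27, 22). λ = (22 - 4)/(27 - 21) ≡ 18/6 mod 29. 6⁻¹ ≡ 5 (mod 29) since 6·5 = 30 ≡ 1, so λ ≡ 3.
  x = λ² - 21 - 27 = 9 - 48 ≡ 19; y = λ·(21 - 19) - 4 ≡ 2. → (19, 2)
5P: (19, 2) + (27, 22). λ = (22 - 2)/(27 - 19) ≡ 20/8 mod 29. 8⁻¹ ≡ 11 (mod 29), so λ ≡ 17.
  x = λ² - 19 - 27 = 289 - 46 ≡ 11; y = λ·(19 - 11) - 2 ≡ 18. → (11, 18)
6P: (11, 18) + (27, 22). λ = (22 - 18)/(27 - 11) ≡ 4/16 mod 29. 16⁻¹ ≡ 20 (mod 29), so λ ≡ 22.
  x = λ² - 11 - 27 = 484 - 38 ≡ 11; y = λ·(11 - 11) - 18 ≡ 11. → (11, 11)
7P: (11, 11) + (27, 22). λ = (22 - 11)/(27 - 11) ≡ 11/16 mod 29. 16⁻¹ ≡ 20 (mod 29) since 16·20 = 320 ≡ 1, so λ ≡ 17.
  x = λ² - 11 - 27 = 289 - 38 ≡ 19; y = λ·(11 - 19) - 11 ≡ 27. → (19, 27)
8P: (19, 27) + (27, 22). λ = (22 - 27)/(27 - 19) ≡ 24/8 mod 29. 8⁻¹ ≡ 11 (mod 29) since 8·11 = 88 ≡ 1, so λ ≡ 3.
  x = λ² - 19 - 27 = 9 - 46 ≡ 21; y = λ·(19 - 21) - 27 ≡ 25. → (21, 25)
9P: (21, 25) + (27, 22). λ = (22 - 25)/(27 - 21) ≡ 26/6 mod 29. 6⁻¹ ≡ 5 (mod 29) since 6·5 = 30 ≡ 1, so λ ≡ 14.
  x = λ² - 21 - 27 = 196 - 48 ≡ 3; y = λ·(21 - 3) - 25 ≡ 24. → (3, 24)
10P: (3, 24) + (27, 22). λ = (22 - 24)/(27 - 3) ≡ 27/24 mod 29. 24⁻¹ ≡ 23 (mod 29) since 24·23 = 552 ≡ 1, so λ ≡ 12.
  x = λ² - 3 - 27 = 144 - 30 ≡ 27; y = λ·(3 - 27) - 24 ≡ 7. → (27, 7)
11P: (27, 7) + (27, 22): same x and y₁ ≡ -y₂, so the sum is O.
11P = O, so the order is 11.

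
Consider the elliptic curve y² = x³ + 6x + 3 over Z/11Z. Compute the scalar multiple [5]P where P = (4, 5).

Double-and-add on 5 = (101)₂. Start with P = (4, 5) for the leading 1-bit.
double: tangent at (4, 5): λ = (3·4² + 6)/(2·5) ≡ 10/10. 10⁻¹ ≡ 10 (mod 11) since 10·10 = 100 ≡ 1, so λ ≡ 10·10 ≡ 1.
  x = λ² - 4 - 4 = 1 - 8 ≡ 4; y = λ·(4 - 4) - 5 ≡ 6. → (4, 6)
double: tangent at (4, 6): λ = (3·4² + 6)/(2·6) ≡ 10/1. 1⁻¹ ≡ 1 (mod 11), so λ ≡ 10·1 ≡ 10.
  x = λ² - 4 - 4 = 100 - 8 ≡ 4; y = λ·(4 - 4) - 6 ≡ 5. → (4, 5)
add P: tangent at (4, 5): λ = (3·4² + 6)/(2·5) ≡ 10/10. 10⁻¹ ≡ 10 (mod 11) since 10·10 = 100 ≡ 1, so λ ≡ 10·10 ≡ 1.
  x = λ² - 4 - 4 = 1 - 8 ≡ 4; y = λ·(4 - 4) - 5 ≡ 6. → (4, 6)

(4, 6)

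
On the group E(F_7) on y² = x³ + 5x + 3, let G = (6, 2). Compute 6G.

Double-and-add on 6 = (110)₂. Start with G = (6, 2) for the leading 1-bit.
double: tangent at (6, 2): λ = (3·6² + 5)/(2·2) ≡ 1/4. 4⁻¹ ≡ 2 (mod 7), so λ ≡ 1·2 ≡ 2.
  x = λ² - 6 - 6 = 4 - 12 ≡ 6; y = λ·(6 - 6) - 2 ≡ 5. → (6, 5)
add G: (6, 5) + (6, 2): same x and y₁ ≡ -y₂, so the sum is ∞.
double: ∞ + ∞ = ∞ (identity).

O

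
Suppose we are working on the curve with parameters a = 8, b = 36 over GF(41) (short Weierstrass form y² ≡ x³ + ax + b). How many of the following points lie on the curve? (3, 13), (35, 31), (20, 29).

2

(3, 13): 13² ≡ 5, rhs ≡ 5 → on.
(35, 31): 31² ≡ 18, rhs ≡ 18 → on.
(20, 29): 29² ≡ 21, rhs ≡ 37 → off.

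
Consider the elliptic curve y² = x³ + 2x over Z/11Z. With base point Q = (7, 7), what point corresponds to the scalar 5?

(7, 4)

Double-and-add on 5 = (101)₂. Start with Q = (7, 7) for the leading 1-bit.
double: tangent at (7, 7): λ = (3·7² + 2)/(2·7) ≡ 6/3. 3⁻¹ ≡ 4 (mod 11), so λ ≡ 6·4 ≡ 2.
  x = λ² - 7 - 7 = 4 - 14 ≡ 1; y = λ·(7 - 1) - 7 ≡ 5. → (1, 5)
double: tangent at (1, 5): λ = (3·1² + 2)/(2·5) ≡ 5/10. 10⁻¹ ≡ 10 (mod 11), so λ ≡ 5·10 ≡ 6.
  x = λ² - 1 - 1 = 36 - 2 ≡ 1; y = λ·(1 - 1) - 5 ≡ 6. → (1, 6)
add Q: (1, 6) + (7, 7). λ = (7 - 6)/(7 - 1) ≡ 1/6 mod 11. 6⁻¹ ≡ 2 (mod 11) since 6·2 = 12 ≡ 1, so λ ≡ 2.
  x = λ² - 1 - 7 = 4 - 8 ≡ 7; y = λ·(1 - 7) - 6 ≡ 4. → (7, 4)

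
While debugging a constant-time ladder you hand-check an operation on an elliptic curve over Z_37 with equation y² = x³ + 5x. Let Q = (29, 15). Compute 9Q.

(15, 34)

Double-and-add on 9 = (1001)₂. Start with Q = (29, 15) for the leading 1-bit.
double: tangent at (29, 15): λ = (3·29² + 5)/(2·15) ≡ 12/30. 30⁻¹ ≡ 21 (mod 37), so λ ≡ 12·21 ≡ 30.
  x = λ² - 29 - 29 = 900 - 58 ≡ 28; y = λ·(29 - 28) - 15 ≡ 15. → (28, 15)
double: tangent at (28, 15): λ = (3·28² + 5)/(2·15) ≡ 26/30. 30⁻¹ ≡ 21 (mod 37), so λ ≡ 26·21 ≡ 28.
  x = λ² - 28 - 28 = 784 - 56 ≡ 25; y = λ·(28 - 25) - 15 ≡ 32. → (25, 32)
double: tangent at (25, 32): λ = (3·25² + 5)/(2·32) ≡ 30/27. 27⁻¹ ≡ 11 (mod 37), so λ ≡ 30·11 ≡ 34.
  x = λ² - 25 - 25 = 1156 - 50 ≡ 33; y = λ·(25 - 33) - 32 ≡ 29. → (33, 29)
add Q: (33, 29) + (29, 15). λ = (15 - 29)/(29 - 33) ≡ 23/33 mod 37. 33⁻¹ ≡ 9 (mod 37) since 33·9 = 297 ≡ 1, so λ ≡ 22.
  x = λ² - 33 - 29 = 484 - 62 ≡ 15; y = λ·(33 - 15) - 29 ≡ 34. → (15, 34)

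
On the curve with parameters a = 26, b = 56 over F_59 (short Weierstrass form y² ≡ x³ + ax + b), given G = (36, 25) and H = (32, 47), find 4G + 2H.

O

First 4G:
Repeated addition: build up to 4G.
2G: tangent at (36, 25): λ = (3·36² + 26)/(2·25) ≡ 20/50. 50⁻¹ ≡ 13 (mod 59), so λ ≡ 20·13 ≡ 24.
  x = λ² - 36 - 36 = 576 - 72 ≡ 32; y = λ·(36 - 32) - 25 ≡ 12. → (32, 12)
3G: (32, 12) + (36, 25). λ = (25 - 12)/(36 - 32) ≡ 13/4 mod 59. 4⁻¹ ≡ 15 (mod 59) since 4·15 = 60 ≡ 1, so λ ≡ 18.
  x = λ² - 32 - 36 = 324 - 68 ≡ 20; y = λ·(32 - 20) - 12 ≡ 27. → (20, 27)
4G: (20, 27) + (36, 25). λ = (25 - 27)/(36 - 20) ≡ 57/16 mod 59. 16⁻¹ ≡ 48 (mod 59), so λ ≡ 22.
  x = λ² - 20 - 36 = 484 - 56 ≡ 15; y = λ·(20 - 15) - 27 ≡ 24. → (15, 24)
4G = (15, 24).
Next 2H:
Repeated addition: build up to 2H.
2H: tangent at (32, 47): λ = (3·32² + 26)/(2·47) ≡ 30/35. 35⁻¹ ≡ 27 (mod 59), so λ ≡ 30·27 ≡ 43.
  x = λ² - 32 - 32 = 1849 - 64 ≡ 15; y = λ·(32 - 15) - 47 ≡ 35. → (15, 35)
2H = (15, 35).
Finally 4G + 2H:
(15, 24) + (15, 35): same x and y₁ ≡ -y₂, so the sum is 𝒪.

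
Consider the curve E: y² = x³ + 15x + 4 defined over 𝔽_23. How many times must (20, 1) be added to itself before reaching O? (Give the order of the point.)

2P: tangent at (20, 1): λ = (3·20² + 15)/(2·1) ≡ 19/2. 2⁻¹ ≡ 12 (mod 23) since 2·12 = 24 ≡ 1, so λ ≡ 19·12 ≡ 21.
  x = λ² - 20 - 20 = 441 - 40 ≡ 10; y = λ·(20 - 10) - 1 ≡ 2. → (10, 2)
3P: (10, 2) + (20, 1). λ = (1 - 2)/(20 - 10) ≡ 22/10 mod 23. 10⁻¹ ≡ 7 (mod 23) since 10·7 = 70 ≡ 1, so λ ≡ 16.
  x = λ² - 10 - 20 = 256 - 30 ≡ 19; y = λ·(10 - 19) - 2 ≡ 15. → (19, 15)
4P: (19, 15) + (20, 1). λ = (1 - 15)/(20 - 19) ≡ 9/1 mod 23. 1⁻¹ ≡ 1 (mod 23) since 1·1 = 1 ≡ 1, so λ ≡ 9.
  x = λ² - 19 - 20 = 81 - 39 ≡ 19; y = λ·(19 - 19) - 15 ≡ 8. → (19, 8)
5P: (19, 8) + (20, 1). λ = (1 - 8)/(20 - 19) ≡ 16/1 mod 23. 1⁻¹ ≡ 1 (mod 23) since 1·1 = 1 ≡ 1, so λ ≡ 16.
  x = λ² - 19 - 20 = 256 - 39 ≡ 10; y = λ·(19 - 10) - 8 ≡ 21. → (10, 21)
6P: (10, 21) + (20, 1). λ = (1 - 21)/(20 - 10) ≡ 3/10 mod 23. 10⁻¹ ≡ 7 (mod 23) since 10·7 = 70 ≡ 1, so λ ≡ 21.
  x = λ² - 10 - 20 = 441 - 30 ≡ 20; y = λ·(10 - 20) - 21 ≡ 22. → (20, 22)
7P: (20, 22) + (20, 1): same x and y₁ ≡ -y₂, so the sum is O.
7P = O, so the order is 7.

7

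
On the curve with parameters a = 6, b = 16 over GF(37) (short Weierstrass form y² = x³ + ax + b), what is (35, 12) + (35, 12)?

(30, 1)

tangent at (35, 12): λ = (3·35² + 6)/(2·12) ≡ 18/24. 24⁻¹ ≡ 17 (mod 37), so λ ≡ 18·17 ≡ 10.
  x = λ² - 35 - 35 = 100 - 70 ≡ 30; y = λ·(35 - 30) - 12 ≡ 1. → (30, 1)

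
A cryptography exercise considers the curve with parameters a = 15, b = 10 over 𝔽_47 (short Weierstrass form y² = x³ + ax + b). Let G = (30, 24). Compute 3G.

(11, 7)

Repeated addition: build up to 3G.
2G: tangent at (30, 24): λ = (3·30² + 15)/(2·24) ≡ 36/1. 1⁻¹ ≡ 1 (mod 47), so λ ≡ 36·1 ≡ 36.
  x = λ² - 30 - 30 = 1296 - 60 ≡ 14; y = λ·(30 - 14) - 24 ≡ 35. → (14, 35)
3G: (14, 35) + (30, 24). λ = (24 - 35)/(30 - 14) ≡ 36/16 mod 47. 16⁻¹ ≡ 3 (mod 47) since 16·3 = 48 ≡ 1, so λ ≡ 14.
  x = λ² - 14 - 30 = 196 - 44 ≡ 11; y = λ·(14 - 11) - 35 ≡ 7. → (11, 7)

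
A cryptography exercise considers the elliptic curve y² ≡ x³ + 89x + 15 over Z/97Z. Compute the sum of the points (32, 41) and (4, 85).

(32, 41) + (4, 85). λ = (85 - 41)/(4 - 32) ≡ 44/69 mod 97. 69⁻¹ ≡ 45 (mod 97), so λ ≡ 40.
  x = λ² - 32 - 4 = 1600 - 36 ≡ 12; y = λ·(32 - 12) - 41 ≡ 80. → (12, 80)

(12, 80)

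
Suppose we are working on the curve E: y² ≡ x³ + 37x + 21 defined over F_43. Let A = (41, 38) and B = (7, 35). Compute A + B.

(41, 38) + (7, 35). λ = (35 - 38)/(7 - 41) ≡ 40/9 mod 43. 9⁻¹ ≡ 24 (mod 43), so λ ≡ 14.
  x = λ² - 41 - 7 = 196 - 48 ≡ 19; y = λ·(41 - 19) - 38 ≡ 12. → (19, 12)

(19, 12)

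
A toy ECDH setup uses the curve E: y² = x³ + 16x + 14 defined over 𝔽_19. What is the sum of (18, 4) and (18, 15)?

O

The two points share x = 18 and their y-coordinates satisfy 4 + 15 ≡ 0 (mod 19), so they are inverses. Their sum is ∞.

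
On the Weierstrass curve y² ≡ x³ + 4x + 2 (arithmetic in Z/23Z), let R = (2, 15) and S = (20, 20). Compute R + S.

(2, 15) + (20, 20). λ = (20 - 15)/(20 - 2) ≡ 5/18 mod 23. 18⁻¹ ≡ 9 (mod 23), so λ ≡ 22.
  x = λ² - 2 - 20 = 484 - 22 ≡ 2; y = λ·(2 - 2) - 15 ≡ 8. → (2, 8)

(2, 8)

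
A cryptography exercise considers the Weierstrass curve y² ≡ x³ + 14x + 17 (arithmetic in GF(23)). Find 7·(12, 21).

(13, 2)

Write P = (12, 21).
Double-and-add on 7 = (111)₂. Start with P = (12, 21) for the leading 1-bit.
double: tangent at (12, 21): λ = (3·12² + 14)/(2·21) ≡ 9/19. 19⁻¹ ≡ 17 (mod 23), so λ ≡ 9·17 ≡ 15.
  x = λ² - 12 - 12 = 225 - 24 ≡ 17; y = λ·(12 - 17) - 21 ≡ 19. → (17, 19)
add P: (17, 19) + (12, 21). λ = (21 - 19)/(12 - 17) ≡ 2/18 mod 23. 18⁻¹ ≡ 9 (mod 23) since 18·9 = 162 ≡ 1, so λ ≡ 18.
  x = λ² - 17 - 12 = 324 - 29 ≡ 19; y = λ·(17 - 19) - 19 ≡ 14. → (19, 14)
double: tangent at (19, 14): λ = (3·19² + 14)/(2·14) ≡ 16/5. 5⁻¹ ≡ 14 (mod 23) since 5·14 = 70 ≡ 1, so λ ≡ 16·14 ≡ 17.
  x = λ² - 19 - 19 = 289 - 38 ≡ 21; y = λ·(19 - 21) - 14 ≡ 21. → (21, 21)
add P: (21, 21) + (12, 21). λ = (21 - 21)/(12 - 21) ≡ 0/14 mod 23. 14⁻¹ ≡ 5 (mod 23), so λ ≡ 0.
  x = λ² - 21 - 12 = 0 - 33 ≡ 13; y = λ·(21 - 13) - 21 ≡ 2. → (13, 2)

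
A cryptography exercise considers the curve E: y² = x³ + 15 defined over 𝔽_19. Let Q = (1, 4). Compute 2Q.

tangent at (1, 4): λ = (3·1² + 0)/(2·4) ≡ 3/8. 8⁻¹ ≡ 12 (mod 19) since 8·12 = 96 ≡ 1, so λ ≡ 3·12 ≡ 17.
  x = λ² - 1 - 1 = 289 - 2 ≡ 2; y = λ·(1 - 2) - 4 ≡ 17. → (2, 17)

(2, 17)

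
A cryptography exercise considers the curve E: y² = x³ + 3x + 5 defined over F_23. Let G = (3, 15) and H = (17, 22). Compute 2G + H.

First 2G:
Repeated addition: build up to 2G.
2G: tangent at (3, 15): λ = (3·3² + 3)/(2·15) ≡ 7/7. 7⁻¹ ≡ 10 (mod 23), so λ ≡ 7·10 ≡ 1.
  x = λ² - 3 - 3 = 1 - 6 ≡ 18; y = λ·(3 - 18) - 15 ≡ 16. → (18, 16)
2G = (18, 16).
Finally 2G + H:
(18, 16) + (17, 22). λ = (22 - 16)/(17 - 18) ≡ 6/22 mod 23. 22⁻¹ ≡ 22 (mod 23), so λ ≡ 17.
  x = λ² - 18 - 17 = 289 - 35 ≡ 1; y = λ·(18 - 1) - 16 ≡ 20. → (1, 20)

(1, 20)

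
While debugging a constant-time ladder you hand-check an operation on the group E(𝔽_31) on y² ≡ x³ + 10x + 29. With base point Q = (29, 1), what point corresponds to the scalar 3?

(20, 18)

Repeated addition: build up to 3Q.
2Q: tangent at (29, 1): λ = (3·29² + 10)/(2·1) ≡ 22/2. 2⁻¹ ≡ 16 (mod 31), so λ ≡ 22·16 ≡ 11.
  x = λ² - 29 - 29 = 121 - 58 ≡ 1; y = λ·(29 - 1) - 1 ≡ 28. → (1, 28)
3Q: (1, 28) + (29, 1). λ = (1 - 28)/(29 - 1) ≡ 4/28 mod 31. 28⁻¹ ≡ 10 (mod 31), so λ ≡ 9.
  x = λ² - 1 - 29 = 81 - 30 ≡ 20; y = λ·(1 - 20) - 28 ≡ 18. → (20, 18)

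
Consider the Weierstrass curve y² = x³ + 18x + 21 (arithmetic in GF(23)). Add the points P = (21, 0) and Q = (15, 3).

(16, 9)

(21, 0) + (15, 3). λ = (3 - 0)/(15 - 21) ≡ 3/17 mod 23. 17⁻¹ ≡ 19 (mod 23) since 17·19 = 323 ≡ 1, so λ ≡ 11.
  x = λ² - 21 - 15 = 121 - 36 ≡ 16; y = λ·(21 - 16) - 0 ≡ 9. → (16, 9)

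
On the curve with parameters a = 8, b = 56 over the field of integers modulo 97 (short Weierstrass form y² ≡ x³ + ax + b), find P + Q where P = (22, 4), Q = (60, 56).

(22, 4) + (60, 56). λ = (56 - 4)/(60 - 22) ≡ 52/38 mod 97. 38⁻¹ ≡ 23 (mod 97) since 38·23 = 874 ≡ 1, so λ ≡ 32.
  x = λ² - 22 - 60 = 1024 - 82 ≡ 69; y = λ·(22 - 69) - 4 ≡ 44. → (69, 44)

(69, 44)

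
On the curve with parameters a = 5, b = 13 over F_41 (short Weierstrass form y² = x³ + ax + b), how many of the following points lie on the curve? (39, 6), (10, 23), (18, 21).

2

(39, 6): 6² ≡ 36, rhs ≡ 36 → on.
(10, 23): 23² ≡ 37, rhs ≡ 38 → off.
(18, 21): 21² ≡ 31, rhs ≡ 31 → on.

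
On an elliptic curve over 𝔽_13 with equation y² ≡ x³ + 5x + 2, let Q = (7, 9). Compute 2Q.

(9, 3)

tangent at (7, 9): λ = (3·7² + 5)/(2·9) ≡ 9/5. 5⁻¹ ≡ 8 (mod 13), so λ ≡ 9·8 ≡ 7.
  x = λ² - 7 - 7 = 49 - 14 ≡ 9; y = λ·(7 - 9) - 9 ≡ 3. → (9, 3)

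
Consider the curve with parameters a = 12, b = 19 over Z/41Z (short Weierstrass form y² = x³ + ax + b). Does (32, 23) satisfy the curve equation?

no

y² = 23² ≡ 37; x³ + 12x + 19 = 33171 ≡ 2 (mod 41). 37 ≠ 2.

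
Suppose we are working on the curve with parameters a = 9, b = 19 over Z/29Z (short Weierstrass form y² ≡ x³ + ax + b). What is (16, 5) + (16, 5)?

(2, 4)

tangent at (16, 5): λ = (3·16² + 9)/(2·5) ≡ 23/10. 10⁻¹ ≡ 3 (mod 29), so λ ≡ 23·3 ≡ 11.
  x = λ² - 16 - 16 = 121 - 32 ≡ 2; y = λ·(16 - 2) - 5 ≡ 4. → (2, 4)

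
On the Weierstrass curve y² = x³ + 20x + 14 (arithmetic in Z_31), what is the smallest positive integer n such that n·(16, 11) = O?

2P: tangent at (16, 11): λ = (3·16² + 20)/(2·11) ≡ 13/22. 22⁻¹ ≡ 24 (mod 31), so λ ≡ 13·24 ≡ 2.
  x = λ² - 16 - 16 = 4 - 32 ≡ 3; y = λ·(16 - 3) - 11 ≡ 15. → (3, 15)
3P: (3, 15) + (16, 11). λ = (11 - 15)/(16 - 3) ≡ 27/13 mod 31. 13⁻¹ ≡ 12 (mod 31), so λ ≡ 14.
  x = λ² - 3 - 16 = 196 - 19 ≡ 22; y = λ·(3 - 22) - 15 ≡ 29. → (22, 29)
4P: (22, 29) + (16, 11). λ = (11 - 29)/(16 - 22) ≡ 13/25 mod 31. 25⁻¹ ≡ 5 (mod 31) since 25·5 = 125 ≡ 1, so λ ≡ 3.
  x = λ² - 22 - 16 = 9 - 38 ≡ 2; y = λ·(22 - 2) - 29 ≡ 0. → (2, 0)
5P: (2, 0) + (16, 11). λ = (11 - 0)/(16 - 2) ≡ 11/14 mod 31. 14⁻¹ ≡ 20 (mod 31) since 14·20 = 280 ≡ 1, so λ ≡ 3.
  x = λ² - 2 - 16 = 9 - 18 ≡ 22; y = λ·(2 - 22) - 0 ≡ 2. → (22, 2)
6P: (22, 2) + (16, 11). λ = (11 - 2)/(16 - 22) ≡ 9/25 mod 31. 25⁻¹ ≡ 5 (mod 31), so λ ≡ 14.
  x = λ² - 22 - 16 = 196 - 38 ≡ 3; y = λ·(22 - 3) - 2 ≡ 16. → (3, 16)
7P: (3, 16) + (16, 11). λ = (11 - 16)/(16 - 3) ≡ 26/13 mod 31. 13⁻¹ ≡ 12 (mod 31), so λ ≡ 2.
  x = λ² - 3 - 16 = 4 - 19 ≡ 16; y = λ·(3 - 16) - 16 ≡ 20. → (16, 20)
8P: (16, 20) + (16, 11): same x and y₁ ≡ -y₂, so the sum is O.
8P = O, so the order is 8.

8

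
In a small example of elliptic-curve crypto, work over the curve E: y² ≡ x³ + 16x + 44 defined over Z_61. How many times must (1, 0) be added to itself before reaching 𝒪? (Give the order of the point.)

2

2P: (1, 0) + (1, 0): same x and y₁ ≡ -y₂, so the sum is 𝒪.
2P = 𝒪, so the order is 2.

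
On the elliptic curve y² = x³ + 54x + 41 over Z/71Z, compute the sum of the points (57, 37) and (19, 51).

(15, 26)

(57, 37) + (19, 51). λ = (51 - 37)/(19 - 57) ≡ 14/33 mod 71. 33⁻¹ ≡ 28 (mod 71) since 33·28 = 924 ≡ 1, so λ ≡ 37.
  x = λ² - 57 - 19 = 1369 - 76 ≡ 15; y = λ·(57 - 15) - 37 ≡ 26. → (15, 26)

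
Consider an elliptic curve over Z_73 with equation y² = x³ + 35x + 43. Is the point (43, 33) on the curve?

no

y² = 33² ≡ 67; x³ + 35x + 43 = 81055 ≡ 25 (mod 73). 67 ≠ 25.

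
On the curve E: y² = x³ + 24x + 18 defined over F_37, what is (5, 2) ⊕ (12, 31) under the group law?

(13, 23)

(5, 2) + (12, 31). λ = (31 - 2)/(12 - 5) ≡ 29/7 mod 37. 7⁻¹ ≡ 16 (mod 37), so λ ≡ 20.
  x = λ² - 5 - 12 = 400 - 17 ≡ 13; y = λ·(5 - 13) - 2 ≡ 23. → (13, 23)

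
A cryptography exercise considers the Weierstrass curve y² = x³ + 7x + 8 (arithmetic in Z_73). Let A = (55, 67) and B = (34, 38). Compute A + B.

(55, 67) + (34, 38). λ = (38 - 67)/(34 - 55) ≡ 44/52 mod 73. 52⁻¹ ≡ 66 (mod 73), so λ ≡ 57.
  x = λ² - 55 - 34 = 3249 - 89 ≡ 21; y = λ·(55 - 21) - 67 ≡ 46. → (21, 46)

(21, 46)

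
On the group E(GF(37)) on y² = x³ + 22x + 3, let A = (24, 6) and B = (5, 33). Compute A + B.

(24, 6) + (5, 33). λ = (33 - 6)/(5 - 24) ≡ 27/18 mod 37. 18⁻¹ ≡ 35 (mod 37), so λ ≡ 20.
  x = λ² - 24 - 5 = 400 - 29 ≡ 1; y = λ·(24 - 1) - 6 ≡ 10. → (1, 10)

(1, 10)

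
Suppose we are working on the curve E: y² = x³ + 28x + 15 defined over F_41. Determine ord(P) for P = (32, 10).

6

2P: tangent at (32, 10): λ = (3·32² + 28)/(2·10) ≡ 25/20. 20⁻¹ ≡ 39 (mod 41), so λ ≡ 25·39 ≡ 32.
  x = λ² - 32 - 32 = 1024 - 64 ≡ 17; y = λ·(32 - 17) - 10 ≡ 19. → (17, 19)
3P: (17, 19) + (32, 10). λ = (10 - 19)/(32 - 17) ≡ 32/15 mod 41. 15⁻¹ ≡ 11 (mod 41), so λ ≡ 24.
  x = λ² - 17 - 32 = 576 - 49 ≡ 35; y = λ·(17 - 35) - 19 ≡ 0. → (35, 0)
4P: (35, 0) + (32, 10). λ = (10 - 0)/(32 - 35) ≡ 10/38 mod 41. 38⁻¹ ≡ 27 (mod 41), so λ ≡ 24.
  x = λ² - 35 - 32 = 576 - 67 ≡ 17; y = λ·(35 - 17) - 0 ≡ 22. → (17, 22)
5P: (17, 22) + (32, 10). λ = (10 - 22)/(32 - 17) ≡ 29/15 mod 41. 15⁻¹ ≡ 11 (mod 41), so λ ≡ 32.
  x = λ² - 17 - 32 = 1024 - 49 ≡ 32; y = λ·(17 - 32) - 22 ≡ 31. → (32, 31)
6P: (32, 31) + (32, 10): same x and y₁ ≡ -y₂, so the sum is ∞.
6P = ∞, so the order is 6.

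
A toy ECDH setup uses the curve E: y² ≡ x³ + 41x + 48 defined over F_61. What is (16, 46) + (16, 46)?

tangent at (16, 46): λ = (3·16² + 41)/(2·46) ≡ 16/31. 31⁻¹ ≡ 2 (mod 61) since 31·2 = 62 ≡ 1, so λ ≡ 16·2 ≡ 32.
  x = λ² - 16 - 16 = 1024 - 32 ≡ 16; y = λ·(16 - 16) - 46 ≡ 15. → (16, 15)

(16, 15)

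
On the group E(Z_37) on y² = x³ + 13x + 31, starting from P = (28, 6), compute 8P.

(19, 25)

Repeated addition: build up to 8P.
2P: tangent at (28, 6): λ = (3·28² + 13)/(2·6) ≡ 34/12. 12⁻¹ ≡ 34 (mod 37), so λ ≡ 34·34 ≡ 9.
  x = λ² - 28 - 28 = 81 - 56 ≡ 25; y = λ·(28 - 25) - 6 ≡ 21. → (25, 21)
3P: (25, 21) + (28, 6). λ = (6 - 21)/(28 - 25) ≡ 22/3 mod 37. 3⁻¹ ≡ 25 (mod 37), so λ ≡ 32.
  x = λ² - 25 - 28 = 1024 - 53 ≡ 9; y = λ·(25 - 9) - 21 ≡ 10. → (9, 10)
4P: (9, 10) + (28, 6). λ = (6 - 10)/(28 - 9) ≡ 33/19 mod 37. 19⁻¹ ≡ 2 (mod 37), so λ ≡ 29.
  x = λ² - 9 - 28 = 841 - 37 ≡ 27; y = λ·(9 - 27) - 10 ≡ 23. → (27, 23)
5P: (27, 23) + (28, 6). λ = (6 - 23)/(28 - 27) ≡ 20/1 mod 37. 1⁻¹ ≡ 1 (mod 37), so λ ≡ 20.
  x = λ² - 27 - 28 = 400 - 55 ≡ 12; y = λ·(27 - 12) - 23 ≡ 18. → (12, 18)
6P: (12, 18) + (28, 6). λ = (6 - 18)/(28 - 12) ≡ 25/16 mod 37. 16⁻¹ ≡ 7 (mod 37) since 16·7 = 112 ≡ 1, so λ ≡ 27.
  x = λ² - 12 - 28 = 729 - 40 ≡ 23; y = λ·(12 - 23) - 18 ≡ 18. → (23, 18)
7P: (23, 18) + (28, 6). λ = (6 - 18)/(28 - 23) ≡ 25/5 mod 37. 5⁻¹ ≡ 15 (mod 37), so λ ≡ 5.
  x = λ² - 23 - 28 = 25 - 51 ≡ 11; y = λ·(23 - 11) - 18 ≡ 5. → (11, 5)
8P: (11, 5) + (28, 6). λ = (6 - 5)/(28 - 11) ≡ 1/17 mod 37. 17⁻¹ ≡ 24 (mod 37) since 17·24 = 408 ≡ 1, so λ ≡ 24.
  x = λ² - 11 - 28 = 576 - 39 ≡ 19; y = λ·(11 - 19) - 5 ≡ 25. → (19, 25)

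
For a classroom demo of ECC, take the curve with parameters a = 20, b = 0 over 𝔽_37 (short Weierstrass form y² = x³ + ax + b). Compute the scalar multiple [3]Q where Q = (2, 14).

Repeated addition: build up to 3Q.
2Q: tangent at (2, 14): λ = (3·2² + 20)/(2·14) ≡ 32/28. 28⁻¹ ≡ 4 (mod 37) since 28·4 = 112 ≡ 1, so λ ≡ 32·4 ≡ 17.
  x = λ² - 2 - 2 = 289 - 4 ≡ 26; y = λ·(2 - 26) - 14 ≡ 22. → (26, 22)
3Q: (26, 22) + (2, 14). λ = (14 - 22)/(2 - 26) ≡ 29/13 mod 37. 13⁻¹ ≡ 20 (mod 37), so λ ≡ 25.
  x = λ² - 26 - 2 = 625 - 28 ≡ 5; y = λ·(26 - 5) - 22 ≡ 22. → (5, 22)

(5, 22)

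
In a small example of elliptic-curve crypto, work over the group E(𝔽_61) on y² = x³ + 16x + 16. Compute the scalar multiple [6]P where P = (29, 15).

(30, 30)

Double-and-add on 6 = (110)₂. Start with P = (29, 15) for the leading 1-bit.
double: tangent at (29, 15): λ = (3·29² + 16)/(2·15) ≡ 38/30. 30⁻¹ ≡ 59 (mod 61), so λ ≡ 38·59 ≡ 46.
  x = λ² - 29 - 29 = 2116 - 58 ≡ 45; y = λ·(29 - 45) - 15 ≡ 42. → (45, 42)
add P: (45, 42) + (29, 15). λ = (15 - 42)/(29 - 45) ≡ 34/45 mod 61. 45⁻¹ ≡ 19 (mod 61) since 45·19 = 855 ≡ 1, so λ ≡ 36.
  x = λ² - 45 - 29 = 1296 - 74 ≡ 2; y = λ·(45 - 2) - 42 ≡ 42. → (2, 42)
double: tangent at (2, 42): λ = (3·2² + 16)/(2·42) ≡ 28/23. 23⁻¹ ≡ 8 (mod 61), so λ ≡ 28·8 ≡ 41.
  x = λ² - 2 - 2 = 1681 - 4 ≡ 30; y = λ·(2 - 30) - 42 ≡ 30. → (30, 30)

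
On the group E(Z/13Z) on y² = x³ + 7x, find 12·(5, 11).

O

Write G = (5, 11).
Double-and-add on 12 = (1100)₂. Start with G = (5, 11) for the leading 1-bit.
double: tangent at (5, 11): λ = (3·5² + 7)/(2·11) ≡ 4/9. 9⁻¹ ≡ 3 (mod 13), so λ ≡ 4·3 ≡ 12.
  x = λ² - 5 - 5 = 144 - 10 ≡ 4; y = λ·(5 - 4) - 11 ≡ 1. → (4, 1)
add G: (4, 1) + (5, 11). λ = (11 - 1)/(5 - 4) ≡ 10/1 mod 13. 1⁻¹ ≡ 1 (mod 13), so λ ≡ 10.
  x = λ² - 4 - 5 = 100 - 9 ≡ 0; y = λ·(4 - 0) - 1 ≡ 0. → (0, 0)
double: (0, 0) + (0, 0): same x and y₁ ≡ -y₂, so the sum is ∞.
double: ∞ + ∞ = ∞ (identity).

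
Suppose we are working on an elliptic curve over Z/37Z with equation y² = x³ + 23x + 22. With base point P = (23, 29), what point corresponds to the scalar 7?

Double-and-add on 7 = (111)₂. Start with P = (23, 29) for the leading 1-bit.
double: tangent at (23, 29): λ = (3·23² + 23)/(2·29) ≡ 19/21. 21⁻¹ ≡ 30 (mod 37) since 21·30 = 630 ≡ 1, so λ ≡ 19·30 ≡ 15.
  x = λ² - 23 - 23 = 225 - 46 ≡ 31; y = λ·(23 - 31) - 29 ≡ 36. → (31, 36)
add P: (31, 36) + (23, 29). λ = (29 - 36)/(23 - 31) ≡ 30/29 mod 37. 29⁻¹ ≡ 23 (mod 37), so λ ≡ 24.
  x = λ² - 31 - 23 = 576 - 54 ≡ 4; y = λ·(31 - 4) - 36 ≡ 20. → (4, 20)
double: tangent at (4, 20): λ = (3·4² + 23)/(2·20) ≡ 34/3. 3⁻¹ ≡ 25 (mod 37) since 3·25 = 75 ≡ 1, so λ ≡ 34·25 ≡ 36.
  x = λ² - 4 - 4 = 1296 - 8 ≡ 30; y = λ·(4 - 30) - 20 ≡ 6. → (30, 6)
add P: (30, 6) + (23, 29). λ = (29 - 6)/(23 - 30) ≡ 23/30 mod 37. 30⁻¹ ≡ 21 (mod 37), so λ ≡ 2.
  x = λ² - 30 - 23 = 4 - 53 ≡ 25; y = λ·(30 - 25) - 6 ≡ 4. → (25, 4)

(25, 4)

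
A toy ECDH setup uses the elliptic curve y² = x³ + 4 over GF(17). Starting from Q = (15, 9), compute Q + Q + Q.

Repeated addition: build up to 3Q.
2Q: tangent at (15, 9): λ = (3·15² + 0)/(2·9) ≡ 12/1. 1⁻¹ ≡ 1 (mod 17), so λ ≡ 12·1 ≡ 12.
  x = λ² - 15 - 15 = 144 - 30 ≡ 12; y = λ·(15 - 12) - 9 ≡ 10. → (12, 10)
3Q: (12, 10) + (15, 9). λ = (9 - 10)/(15 - 12) ≡ 16/3 mod 17. 3⁻¹ ≡ 6 (mod 17), so λ ≡ 11.
  x = λ² - 12 - 15 = 121 - 27 ≡ 9; y = λ·(12 - 9) - 10 ≡ 6. → (9, 6)

(9, 6)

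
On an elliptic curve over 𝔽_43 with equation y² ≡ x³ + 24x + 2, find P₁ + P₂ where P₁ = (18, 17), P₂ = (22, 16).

(18, 17) + (22, 16). λ = (16 - 17)/(22 - 18) ≡ 42/4 mod 43. 4⁻¹ ≡ 11 (mod 43), so λ ≡ 32.
  x = λ² - 18 - 22 = 1024 - 40 ≡ 38; y = λ·(18 - 38) - 17 ≡ 31. → (38, 31)

(38, 31)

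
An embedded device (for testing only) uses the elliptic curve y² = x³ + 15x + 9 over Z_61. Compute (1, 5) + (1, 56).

The two points share x = 1 and their y-coordinates satisfy 5 + 56 ≡ 0 (mod 61), so they are inverses. Their sum is the point at infinity.

O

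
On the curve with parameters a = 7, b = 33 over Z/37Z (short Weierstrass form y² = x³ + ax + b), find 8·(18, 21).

(27, 31)

Write Q = (18, 21).
Double-and-add on 8 = (1000)₂. Start with Q = (18, 21) for the leading 1-bit.
double: tangent at (18, 21): λ = (3·18² + 7)/(2·21) ≡ 17/5. 5⁻¹ ≡ 15 (mod 37), so λ ≡ 17·15 ≡ 33.
  x = λ² - 18 - 18 = 1089 - 36 ≡ 17; y = λ·(18 - 17) - 21 ≡ 12. → (17, 12)
double: tangent at (17, 12): λ = (3·17² + 7)/(2·12) ≡ 23/24. 24⁻¹ ≡ 17 (mod 37), so λ ≡ 23·17 ≡ 21.
  x = λ² - 17 - 17 = 441 - 34 ≡ 0; y = λ·(17 - 0) - 12 ≡ 12. → (0, 12)
double: tangent at (0, 12): λ = (3·0² + 7)/(2·12) ≡ 7/24. 24⁻¹ ≡ 17 (mod 37), so λ ≡ 7·17 ≡ 8.
  x = λ² - 0 - 0 = 64 - 0 ≡ 27; y = λ·(0 - 27) - 12 ≡ 31. → (27, 31)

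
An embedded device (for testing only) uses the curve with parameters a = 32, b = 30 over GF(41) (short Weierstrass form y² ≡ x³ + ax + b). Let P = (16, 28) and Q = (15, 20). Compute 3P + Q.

(18, 40)

First 3P:
Repeated addition: build up to 3P.
2P: tangent at (16, 28): λ = (3·16² + 32)/(2·28) ≡ 21/15. 15⁻¹ ≡ 11 (mod 41), so λ ≡ 21·11 ≡ 26.
  x = λ² - 16 - 16 = 676 - 32 ≡ 29; y = λ·(16 - 29) - 28 ≡ 3. → (29, 3)
3P: (29, 3) + (16, 28). λ = (28 - 3)/(16 - 29) ≡ 25/28 mod 41. 28⁻¹ ≡ 22 (mod 41) since 28·22 = 616 ≡ 1, so λ ≡ 17.
  x = λ² - 29 - 16 = 289 - 45 ≡ 39; y = λ·(29 - 39) - 3 ≡ 32. → (39, 32)
3P = (39, 32).
Finally 3P + Q:
(39, 32) + (15, 20). λ = (20 - 32)/(15 - 39) ≡ 29/17 mod 41. 17⁻¹ ≡ 29 (mod 41), so λ ≡ 21.
  x = λ² - 39 - 15 = 441 - 54 ≡ 18; y = λ·(39 - 18) - 32 ≡ 40. → (18, 40)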